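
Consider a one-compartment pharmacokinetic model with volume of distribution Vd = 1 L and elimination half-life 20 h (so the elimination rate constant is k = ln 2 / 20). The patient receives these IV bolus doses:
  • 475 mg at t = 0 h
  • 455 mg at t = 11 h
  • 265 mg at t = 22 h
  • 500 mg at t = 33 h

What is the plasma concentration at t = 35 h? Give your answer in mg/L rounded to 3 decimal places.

974.664 mg/L

k = ln 2 / 20 = 0.03466 per h
Dose 1 (475 mg at t=0 h): 475·exp(−0.03466·35) = 141.218 mg/L
Dose 2 (455 mg at t=11 h): 455·exp(−0.03466·24) = 198.050 mg/L
Dose 3 (265 mg at t=22 h): 265·exp(−0.03466·13) = 168.879 mg/L
Dose 4 (500 mg at t=33 h): 500·exp(−0.03466·2) = 466.516 mg/L
C(35) = 141.218 + 198.050 + 168.879 + 466.516 = 974.664 mg/L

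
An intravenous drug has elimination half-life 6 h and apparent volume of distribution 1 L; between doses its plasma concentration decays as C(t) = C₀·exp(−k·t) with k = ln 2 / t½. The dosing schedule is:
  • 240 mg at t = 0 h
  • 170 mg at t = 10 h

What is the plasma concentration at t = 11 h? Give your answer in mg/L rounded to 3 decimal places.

k = ln 2 / 6 = 0.11552 per h
Dose 1 (240 mg at t=0 h): 240·exp(−0.11552·11) = 67.348 mg/L
Dose 2 (170 mg at t=10 h): 170·exp(−0.11552·1) = 151.453 mg/L
C(11) = 67.348 + 151.453 = 218.801 mg/L

218.801 mg/L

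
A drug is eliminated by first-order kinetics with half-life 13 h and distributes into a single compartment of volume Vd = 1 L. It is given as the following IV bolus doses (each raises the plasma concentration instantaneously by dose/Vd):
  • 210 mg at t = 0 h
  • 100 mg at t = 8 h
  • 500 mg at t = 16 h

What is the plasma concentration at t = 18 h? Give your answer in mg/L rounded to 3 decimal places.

k = ln 2 / 13 = 0.05332 per h
Dose 1 (210 mg at t=0 h): 210·exp(−0.05332·18) = 80.428 mg/L
Dose 2 (100 mg at t=8 h): 100·exp(−0.05332·10) = 58.673 mg/L
Dose 3 (500 mg at t=16 h): 500·exp(−0.05332·2) = 449.425 mg/L
C(18) = 80.428 + 58.673 + 449.425 = 588.527 mg/L

588.527 mg/L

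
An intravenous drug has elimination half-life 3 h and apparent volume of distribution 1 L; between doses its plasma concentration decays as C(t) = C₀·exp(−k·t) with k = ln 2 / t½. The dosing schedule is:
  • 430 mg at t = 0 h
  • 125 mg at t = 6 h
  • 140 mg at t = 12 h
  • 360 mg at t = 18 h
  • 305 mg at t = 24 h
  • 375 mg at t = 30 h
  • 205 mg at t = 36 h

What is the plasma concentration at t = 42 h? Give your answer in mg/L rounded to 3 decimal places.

81.053 mg/L

k = ln 2 / 3 = 0.23105 per h
Dose 1 (430 mg at t=0 h): 430·exp(−0.23105·42) = 0.026 mg/L
Dose 2 (125 mg at t=6 h): 125·exp(−0.23105·36) = 0.031 mg/L
Dose 3 (140 mg at t=12 h): 140·exp(−0.23105·30) = 0.137 mg/L
Dose 4 (360 mg at t=18 h): 360·exp(−0.23105·24) = 1.406 mg/L
Dose 5 (305 mg at t=24 h): 305·exp(−0.23105·18) = 4.766 mg/L
Dose 6 (375 mg at t=30 h): 375·exp(−0.23105·12) = 23.438 mg/L
Dose 7 (205 mg at t=36 h): 205·exp(−0.23105·6) = 51.250 mg/L
C(42) = 0.026 + 0.031 + 0.137 + 1.406 + 4.766 + 23.438 + 51.250 = 81.053 mg/L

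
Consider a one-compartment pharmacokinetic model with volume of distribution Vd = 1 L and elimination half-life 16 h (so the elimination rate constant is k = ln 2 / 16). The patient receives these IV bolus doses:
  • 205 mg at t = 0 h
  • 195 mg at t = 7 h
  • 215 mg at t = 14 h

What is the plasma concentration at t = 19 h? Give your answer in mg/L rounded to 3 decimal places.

k = ln 2 / 16 = 0.04332 per h
Dose 1 (205 mg at t=0 h): 205·exp(−0.04332·19) = 90.008 mg/L
Dose 2 (195 mg at t=7 h): 195·exp(−0.04332·12) = 115.948 mg/L
Dose 3 (215 mg at t=14 h): 215·exp(−0.04332·5) = 173.128 mg/L
C(19) = 90.008 + 115.948 + 173.128 = 379.083 mg/L

379.083 mg/L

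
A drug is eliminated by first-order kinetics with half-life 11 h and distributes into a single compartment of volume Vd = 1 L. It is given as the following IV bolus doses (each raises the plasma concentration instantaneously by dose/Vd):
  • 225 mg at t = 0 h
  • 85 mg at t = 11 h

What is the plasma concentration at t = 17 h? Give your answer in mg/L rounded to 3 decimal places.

k = ln 2 / 11 = 0.06301 per h
Dose 1 (225 mg at t=0 h): 225·exp(−0.06301·17) = 77.082 mg/L
Dose 2 (85 mg at t=11 h): 85·exp(−0.06301·6) = 58.240 mg/L
C(17) = 77.082 + 58.240 = 135.322 mg/L

135.322 mg/L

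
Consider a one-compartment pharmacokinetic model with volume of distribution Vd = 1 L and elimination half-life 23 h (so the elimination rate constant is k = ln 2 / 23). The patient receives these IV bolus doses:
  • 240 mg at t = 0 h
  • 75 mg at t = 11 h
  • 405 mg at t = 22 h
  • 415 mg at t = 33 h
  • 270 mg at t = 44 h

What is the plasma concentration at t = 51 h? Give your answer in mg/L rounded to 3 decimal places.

k = ln 2 / 23 = 0.03014 per h
Dose 1 (240 mg at t=0 h): 240·exp(−0.03014·51) = 51.607 mg/L
Dose 2 (75 mg at t=11 h): 75·exp(−0.03014·40) = 22.466 mg/L
Dose 3 (405 mg at t=22 h): 405·exp(−0.03014·29) = 169.003 mg/L
Dose 4 (415 mg at t=33 h): 415·exp(−0.03014·18) = 241.246 mg/L
Dose 5 (270 mg at t=44 h): 270·exp(−0.03014·7) = 218.648 mg/L
C(51) = 51.607 + 22.466 + 169.003 + 241.246 + 218.648 = 702.971 mg/L

702.971 mg/L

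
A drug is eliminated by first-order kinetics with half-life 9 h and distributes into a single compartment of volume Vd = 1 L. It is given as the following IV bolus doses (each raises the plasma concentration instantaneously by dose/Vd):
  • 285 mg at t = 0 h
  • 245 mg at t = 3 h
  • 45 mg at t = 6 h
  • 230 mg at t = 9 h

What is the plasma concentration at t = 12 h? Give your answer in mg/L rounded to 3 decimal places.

k = ln 2 / 9 = 0.07702 per h
Dose 1 (285 mg at t=0 h): 285·exp(−0.07702·12) = 113.102 mg/L
Dose 2 (245 mg at t=3 h): 245·exp(−0.07702·9) = 122.500 mg/L
Dose 3 (45 mg at t=6 h): 45·exp(−0.07702·6) = 28.348 mg/L
Dose 4 (230 mg at t=9 h): 230·exp(−0.07702·3) = 182.551 mg/L
C(12) = 113.102 + 122.500 + 28.348 + 182.551 = 446.502 mg/L

446.502 mg/L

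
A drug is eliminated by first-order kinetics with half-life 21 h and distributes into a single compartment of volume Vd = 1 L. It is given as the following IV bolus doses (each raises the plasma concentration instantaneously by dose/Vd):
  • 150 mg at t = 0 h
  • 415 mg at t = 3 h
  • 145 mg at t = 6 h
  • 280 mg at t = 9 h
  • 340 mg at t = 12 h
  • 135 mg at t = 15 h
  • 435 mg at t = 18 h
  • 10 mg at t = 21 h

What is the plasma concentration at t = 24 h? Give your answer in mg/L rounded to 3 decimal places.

k = ln 2 / 21 = 0.03301 per h
Dose 1 (150 mg at t=0 h): 150·exp(−0.03301·24) = 67.929 mg/L
Dose 2 (415 mg at t=3 h): 415·exp(−0.03301·21) = 207.500 mg/L
Dose 3 (145 mg at t=6 h): 145·exp(−0.03301·18) = 80.046 mg/L
Dose 4 (280 mg at t=9 h): 280·exp(−0.03301·15) = 170.662 mg/L
Dose 5 (340 mg at t=12 h): 340·exp(−0.03301·12) = 228.803 mg/L
Dose 6 (135 mg at t=15 h): 135·exp(−0.03301·9) = 100.305 mg/L
Dose 7 (435 mg at t=18 h): 435·exp(−0.03301·6) = 356.846 mg/L
Dose 8 (10 mg at t=21 h): 10·exp(−0.03301·3) = 9.057 mg/L
C(24) = 67.929 + 207.500 + 80.046 + 170.662 + 228.803 + 100.305 + 356.846 + 9.057 = 1221.148 mg/L

1221.148 mg/L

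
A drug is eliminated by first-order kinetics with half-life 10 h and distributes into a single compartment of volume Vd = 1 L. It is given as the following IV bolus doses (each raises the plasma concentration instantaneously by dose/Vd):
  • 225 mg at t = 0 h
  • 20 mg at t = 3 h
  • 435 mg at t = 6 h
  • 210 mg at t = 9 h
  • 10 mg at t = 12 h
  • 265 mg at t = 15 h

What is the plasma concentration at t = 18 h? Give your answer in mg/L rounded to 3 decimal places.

595.411 mg/L

k = ln 2 / 10 = 0.06931 per h
Dose 1 (225 mg at t=0 h): 225·exp(−0.06931·18) = 64.614 mg/L
Dose 2 (20 mg at t=3 h): 20·exp(−0.06931·15) = 7.071 mg/L
Dose 3 (435 mg at t=6 h): 435·exp(−0.06931·12) = 189.345 mg/L
Dose 4 (210 mg at t=9 h): 210·exp(−0.06931·9) = 112.536 mg/L
Dose 5 (10 mg at t=12 h): 10·exp(−0.06931·6) = 6.598 mg/L
Dose 6 (265 mg at t=15 h): 265·exp(−0.06931·3) = 215.247 mg/L
C(18) = 64.614 + 7.071 + 189.345 + 112.536 + 6.598 + 215.247 = 595.411 mg/L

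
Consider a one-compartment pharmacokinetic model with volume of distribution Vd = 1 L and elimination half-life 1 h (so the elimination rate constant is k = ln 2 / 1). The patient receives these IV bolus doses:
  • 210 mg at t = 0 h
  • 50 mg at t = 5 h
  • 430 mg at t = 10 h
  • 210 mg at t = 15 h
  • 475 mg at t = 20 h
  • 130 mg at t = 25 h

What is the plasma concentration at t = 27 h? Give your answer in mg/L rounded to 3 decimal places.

k = ln 2 / 1 = 0.69315 per h
Dose 1 (210 mg at t=0 h): 210·exp(−0.69315·27) = 0.000 mg/L
Dose 2 (50 mg at t=5 h): 50·exp(−0.69315·22) = 0.000 mg/L
Dose 3 (430 mg at t=10 h): 430·exp(−0.69315·17) = 0.003 mg/L
Dose 4 (210 mg at t=15 h): 210·exp(−0.69315·12) = 0.051 mg/L
Dose 5 (475 mg at t=20 h): 475·exp(−0.69315·7) = 3.711 mg/L
Dose 6 (130 mg at t=25 h): 130·exp(−0.69315·2) = 32.500 mg/L
C(27) = 0.000 + 0.000 + 0.003 + 0.051 + 3.711 + 32.500 = 36.266 mg/L

36.266 mg/L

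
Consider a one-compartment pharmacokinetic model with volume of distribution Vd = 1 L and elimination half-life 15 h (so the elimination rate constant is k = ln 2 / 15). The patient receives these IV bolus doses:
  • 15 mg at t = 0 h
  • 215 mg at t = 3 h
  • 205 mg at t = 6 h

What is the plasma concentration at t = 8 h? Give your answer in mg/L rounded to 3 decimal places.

367.913 mg/L

k = ln 2 / 15 = 0.04621 per h
Dose 1 (15 mg at t=0 h): 15·exp(−0.04621·8) = 10.364 mg/L
Dose 2 (215 mg at t=3 h): 215·exp(−0.04621·5) = 170.646 mg/L
Dose 3 (205 mg at t=6 h): 205·exp(−0.04621·2) = 186.903 mg/L
C(8) = 10.364 + 170.646 + 186.903 = 367.913 mg/L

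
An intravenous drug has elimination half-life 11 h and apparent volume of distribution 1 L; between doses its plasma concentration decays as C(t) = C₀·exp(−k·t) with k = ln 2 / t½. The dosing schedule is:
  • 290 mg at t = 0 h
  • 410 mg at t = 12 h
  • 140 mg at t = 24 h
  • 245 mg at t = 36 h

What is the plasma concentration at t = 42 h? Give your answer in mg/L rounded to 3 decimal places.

k = ln 2 / 11 = 0.06301 per h
Dose 1 (290 mg at t=0 h): 290·exp(−0.06301·42) = 20.559 mg/L
Dose 2 (410 mg at t=12 h): 410·exp(−0.06301·30) = 61.915 mg/L
Dose 3 (140 mg at t=24 h): 140·exp(−0.06301·18) = 45.033 mg/L
Dose 4 (245 mg at t=36 h): 245·exp(−0.06301·6) = 167.868 mg/L
C(42) = 20.559 + 61.915 + 45.033 + 167.868 = 295.375 mg/L

295.375 mg/L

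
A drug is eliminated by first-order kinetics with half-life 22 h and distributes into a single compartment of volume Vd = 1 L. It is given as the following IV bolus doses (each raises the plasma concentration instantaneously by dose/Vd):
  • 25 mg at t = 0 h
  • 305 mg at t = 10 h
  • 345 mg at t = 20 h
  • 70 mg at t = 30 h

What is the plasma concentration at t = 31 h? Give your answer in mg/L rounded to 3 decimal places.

478.576 mg/L

k = ln 2 / 22 = 0.03151 per h
Dose 1 (25 mg at t=0 h): 25·exp(−0.03151·31) = 9.414 mg/L
Dose 2 (305 mg at t=10 h): 305·exp(−0.03151·21) = 157.381 mg/L
Dose 3 (345 mg at t=20 h): 345·exp(−0.03151·11) = 243.952 mg/L
Dose 4 (70 mg at t=30 h): 70·exp(−0.03151·1) = 67.829 mg/L
C(31) = 9.414 + 157.381 + 243.952 + 67.829 = 478.576 mg/L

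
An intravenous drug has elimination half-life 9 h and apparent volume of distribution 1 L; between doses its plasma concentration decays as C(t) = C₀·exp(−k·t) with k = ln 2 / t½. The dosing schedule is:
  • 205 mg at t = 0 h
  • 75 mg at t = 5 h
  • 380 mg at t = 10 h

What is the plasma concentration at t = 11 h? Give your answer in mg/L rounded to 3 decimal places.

k = ln 2 / 9 = 0.07702 per h
Dose 1 (205 mg at t=0 h): 205·exp(−0.07702·11) = 87.868 mg/L
Dose 2 (75 mg at t=5 h): 75·exp(−0.07702·6) = 47.247 mg/L
Dose 3 (380 mg at t=10 h): 380·exp(−0.07702·1) = 351.832 mg/L
C(11) = 87.868 + 47.247 + 351.832 = 486.947 mg/L

486.947 mg/L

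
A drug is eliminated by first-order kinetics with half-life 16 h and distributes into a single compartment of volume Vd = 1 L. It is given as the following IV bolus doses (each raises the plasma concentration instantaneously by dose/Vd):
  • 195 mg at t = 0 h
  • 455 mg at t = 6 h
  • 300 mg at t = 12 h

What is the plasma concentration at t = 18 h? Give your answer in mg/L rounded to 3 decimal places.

591.284 mg/L

k = ln 2 / 16 = 0.04332 per h
Dose 1 (195 mg at t=0 h): 195·exp(−0.04332·18) = 89.408 mg/L
Dose 2 (455 mg at t=6 h): 455·exp(−0.04332·12) = 270.545 mg/L
Dose 3 (300 mg at t=12 h): 300·exp(−0.04332·6) = 231.332 mg/L
C(18) = 89.408 + 270.545 + 231.332 = 591.284 mg/L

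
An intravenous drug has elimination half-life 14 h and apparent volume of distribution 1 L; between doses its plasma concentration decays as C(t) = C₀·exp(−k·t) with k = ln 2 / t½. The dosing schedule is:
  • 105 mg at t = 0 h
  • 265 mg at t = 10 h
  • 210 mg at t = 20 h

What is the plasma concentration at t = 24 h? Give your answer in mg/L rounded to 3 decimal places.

k = ln 2 / 14 = 0.04951 per h
Dose 1 (105 mg at t=0 h): 105·exp(−0.04951·24) = 31.999 mg/L
Dose 2 (265 mg at t=10 h): 265·exp(−0.04951·14) = 132.500 mg/L
Dose 3 (210 mg at t=20 h): 210·exp(−0.04951·4) = 172.270 mg/L
C(24) = 31.999 + 132.500 + 172.270 = 336.770 mg/L

336.770 mg/L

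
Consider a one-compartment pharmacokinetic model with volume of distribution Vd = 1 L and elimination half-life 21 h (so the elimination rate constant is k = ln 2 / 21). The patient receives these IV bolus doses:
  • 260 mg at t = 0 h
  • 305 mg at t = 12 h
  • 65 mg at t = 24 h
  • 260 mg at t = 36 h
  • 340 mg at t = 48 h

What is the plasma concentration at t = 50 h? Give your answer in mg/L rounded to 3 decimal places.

646.553 mg/L

k = ln 2 / 21 = 0.03301 per h
Dose 1 (260 mg at t=0 h): 260·exp(−0.03301·50) = 49.915 mg/L
Dose 2 (305 mg at t=12 h): 305·exp(−0.03301·38) = 87.012 mg/L
Dose 3 (65 mg at t=24 h): 65·exp(−0.03301·26) = 27.556 mg/L
Dose 4 (260 mg at t=36 h): 260·exp(−0.03301·14) = 163.790 mg/L
Dose 5 (340 mg at t=48 h): 340·exp(−0.03301·2) = 318.280 mg/L
C(50) = 49.915 + 87.012 + 27.556 + 163.790 + 318.280 = 646.553 mg/L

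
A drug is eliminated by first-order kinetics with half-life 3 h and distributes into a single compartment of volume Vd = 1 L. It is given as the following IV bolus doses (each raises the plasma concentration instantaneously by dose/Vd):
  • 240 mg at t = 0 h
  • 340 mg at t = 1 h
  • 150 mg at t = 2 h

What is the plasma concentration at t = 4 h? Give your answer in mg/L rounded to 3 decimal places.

359.738 mg/L

k = ln 2 / 3 = 0.23105 per h
Dose 1 (240 mg at t=0 h): 240·exp(−0.23105·4) = 95.244 mg/L
Dose 2 (340 mg at t=1 h): 340·exp(−0.23105·3) = 170.000 mg/L
Dose 3 (150 mg at t=2 h): 150·exp(−0.23105·2) = 94.494 mg/L
C(4) = 95.244 + 170.000 + 94.494 = 359.738 mg/L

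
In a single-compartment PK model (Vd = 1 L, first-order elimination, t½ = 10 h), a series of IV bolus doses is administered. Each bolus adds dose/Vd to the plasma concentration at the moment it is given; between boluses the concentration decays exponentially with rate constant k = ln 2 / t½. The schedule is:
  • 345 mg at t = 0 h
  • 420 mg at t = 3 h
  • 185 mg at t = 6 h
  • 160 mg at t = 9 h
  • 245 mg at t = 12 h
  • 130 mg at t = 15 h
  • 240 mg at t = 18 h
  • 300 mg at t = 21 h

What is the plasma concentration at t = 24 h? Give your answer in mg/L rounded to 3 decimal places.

851.354 mg/L

k = ln 2 / 10 = 0.06931 per h
Dose 1 (345 mg at t=0 h): 345·exp(−0.06931·24) = 65.365 mg/L
Dose 2 (420 mg at t=3 h): 420·exp(−0.06931·21) = 97.968 mg/L
Dose 3 (185 mg at t=6 h): 185·exp(−0.06931·18) = 53.127 mg/L
Dose 4 (160 mg at t=9 h): 160·exp(−0.06931·15) = 56.569 mg/L
Dose 5 (245 mg at t=12 h): 245·exp(−0.06931·12) = 106.642 mg/L
Dose 6 (130 mg at t=15 h): 130·exp(−0.06931·9) = 69.665 mg/L
Dose 7 (240 mg at t=18 h): 240·exp(−0.06931·6) = 158.341 mg/L
Dose 8 (300 mg at t=21 h): 300·exp(−0.06931·3) = 243.676 mg/L
C(24) = 65.365 + 97.968 + 53.127 + 56.569 + 106.642 + 69.665 + 158.341 + 243.676 = 851.354 mg/L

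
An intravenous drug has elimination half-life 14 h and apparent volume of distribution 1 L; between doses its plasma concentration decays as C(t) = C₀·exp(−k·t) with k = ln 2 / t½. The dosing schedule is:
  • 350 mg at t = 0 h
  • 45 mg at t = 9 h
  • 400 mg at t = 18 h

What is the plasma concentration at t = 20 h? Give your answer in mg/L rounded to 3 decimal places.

k = ln 2 / 14 = 0.04951 per h
Dose 1 (350 mg at t=0 h): 350·exp(−0.04951·20) = 130.025 mg/L
Dose 2 (45 mg at t=9 h): 45·exp(−0.04951·11) = 26.103 mg/L
Dose 3 (400 mg at t=18 h): 400·exp(−0.04951·2) = 362.289 mg/L
C(20) = 130.025 + 26.103 + 362.289 = 518.417 mg/L

518.417 mg/L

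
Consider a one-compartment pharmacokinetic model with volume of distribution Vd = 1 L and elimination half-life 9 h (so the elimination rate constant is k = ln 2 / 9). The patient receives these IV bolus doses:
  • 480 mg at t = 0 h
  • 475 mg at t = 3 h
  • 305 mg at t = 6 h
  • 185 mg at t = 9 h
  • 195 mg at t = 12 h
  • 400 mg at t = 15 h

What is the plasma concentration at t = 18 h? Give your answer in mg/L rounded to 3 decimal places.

923.477 mg/L

k = ln 2 / 9 = 0.07702 per h
Dose 1 (480 mg at t=0 h): 480·exp(−0.07702·18) = 120.000 mg/L
Dose 2 (475 mg at t=3 h): 475·exp(−0.07702·15) = 149.616 mg/L
Dose 3 (305 mg at t=6 h): 305·exp(−0.07702·12) = 121.039 mg/L
Dose 4 (185 mg at t=9 h): 185·exp(−0.07702·9) = 92.500 mg/L
Dose 5 (195 mg at t=12 h): 195·exp(−0.07702·6) = 122.842 mg/L
Dose 6 (400 mg at t=15 h): 400·exp(−0.07702·3) = 317.480 mg/L
C(18) = 120.000 + 149.616 + 121.039 + 92.500 + 122.842 + 317.480 = 923.477 mg/L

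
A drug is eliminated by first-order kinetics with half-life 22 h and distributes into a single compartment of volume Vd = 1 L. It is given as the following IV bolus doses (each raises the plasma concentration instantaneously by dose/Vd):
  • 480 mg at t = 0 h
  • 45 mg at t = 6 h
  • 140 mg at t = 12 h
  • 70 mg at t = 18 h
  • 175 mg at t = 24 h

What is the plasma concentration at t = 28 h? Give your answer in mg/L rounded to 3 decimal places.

511.087 mg/L

k = ln 2 / 22 = 0.03151 per h
Dose 1 (480 mg at t=0 h): 480·exp(−0.03151·28) = 198.661 mg/L
Dose 2 (45 mg at t=6 h): 45·exp(−0.03151·22) = 22.500 mg/L
Dose 3 (140 mg at t=12 h): 140·exp(−0.03151·16) = 84.566 mg/L
Dose 4 (70 mg at t=18 h): 70·exp(−0.03151·10) = 51.082 mg/L
Dose 5 (175 mg at t=24 h): 175·exp(−0.03151·4) = 154.278 mg/L
C(28) = 198.661 + 22.500 + 84.566 + 51.082 + 154.278 = 511.087 mg/L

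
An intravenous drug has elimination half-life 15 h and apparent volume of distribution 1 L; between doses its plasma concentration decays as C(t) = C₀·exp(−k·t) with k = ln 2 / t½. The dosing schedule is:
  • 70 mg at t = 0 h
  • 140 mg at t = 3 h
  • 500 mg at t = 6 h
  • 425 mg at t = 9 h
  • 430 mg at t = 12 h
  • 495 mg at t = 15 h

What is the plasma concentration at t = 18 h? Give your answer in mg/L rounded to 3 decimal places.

k = ln 2 / 15 = 0.04621 per h
Dose 1 (70 mg at t=0 h): 70·exp(−0.04621·18) = 30.469 mg/L
Dose 2 (140 mg at t=3 h): 140·exp(−0.04621·15) = 70.000 mg/L
Dose 3 (500 mg at t=6 h): 500·exp(−0.04621·12) = 287.175 mg/L
Dose 4 (425 mg at t=9 h): 425·exp(−0.04621·9) = 280.395 mg/L
Dose 5 (430 mg at t=12 h): 430·exp(−0.04621·6) = 325.879 mg/L
Dose 6 (495 mg at t=15 h): 495·exp(−0.04621·3) = 430.923 mg/L
C(18) = 30.469 + 70.000 + 287.175 + 280.395 + 325.879 + 430.923 = 1424.841 mg/L

1424.841 mg/L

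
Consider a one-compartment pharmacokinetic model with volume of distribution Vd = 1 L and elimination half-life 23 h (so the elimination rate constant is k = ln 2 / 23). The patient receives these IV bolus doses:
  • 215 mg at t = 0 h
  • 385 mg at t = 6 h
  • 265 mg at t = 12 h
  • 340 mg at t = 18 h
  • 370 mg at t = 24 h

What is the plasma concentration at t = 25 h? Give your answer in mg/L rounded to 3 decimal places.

1131.826 mg/L

k = ln 2 / 23 = 0.03014 per h
Dose 1 (215 mg at t=0 h): 215·exp(−0.03014·25) = 101.212 mg/L
Dose 2 (385 mg at t=6 h): 385·exp(−0.03014·19) = 217.162 mg/L
Dose 3 (265 mg at t=12 h): 265·exp(−0.03014·13) = 179.101 mg/L
Dose 4 (340 mg at t=18 h): 340·exp(−0.03014·7) = 275.335 mg/L
Dose 5 (370 mg at t=24 h): 370·exp(−0.03014·1) = 359.016 mg/L
C(25) = 101.212 + 217.162 + 179.101 + 275.335 + 359.016 = 1131.826 mg/L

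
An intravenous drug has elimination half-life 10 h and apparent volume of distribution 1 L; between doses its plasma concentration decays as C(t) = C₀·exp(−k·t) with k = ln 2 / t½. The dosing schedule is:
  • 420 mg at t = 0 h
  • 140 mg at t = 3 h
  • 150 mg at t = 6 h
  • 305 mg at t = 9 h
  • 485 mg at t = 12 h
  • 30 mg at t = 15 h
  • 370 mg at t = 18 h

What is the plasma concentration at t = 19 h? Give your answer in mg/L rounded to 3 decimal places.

k = ln 2 / 10 = 0.06931 per h
Dose 1 (420 mg at t=0 h): 420·exp(−0.06931·19) = 112.536 mg/L
Dose 2 (140 mg at t=3 h): 140·exp(−0.06931·16) = 46.183 mg/L
Dose 3 (150 mg at t=6 h): 150·exp(−0.06931·13) = 60.919 mg/L
Dose 4 (305 mg at t=9 h): 305·exp(−0.06931·10) = 152.500 mg/L
Dose 5 (485 mg at t=12 h): 485·exp(−0.06931·7) = 298.553 mg/L
Dose 6 (30 mg at t=15 h): 30·exp(−0.06931·4) = 22.736 mg/L
Dose 7 (370 mg at t=18 h): 370·exp(−0.06931·1) = 345.222 mg/L
C(19) = 112.536 + 46.183 + 60.919 + 152.500 + 298.553 + 22.736 + 345.222 = 1038.648 mg/L

1038.648 mg/L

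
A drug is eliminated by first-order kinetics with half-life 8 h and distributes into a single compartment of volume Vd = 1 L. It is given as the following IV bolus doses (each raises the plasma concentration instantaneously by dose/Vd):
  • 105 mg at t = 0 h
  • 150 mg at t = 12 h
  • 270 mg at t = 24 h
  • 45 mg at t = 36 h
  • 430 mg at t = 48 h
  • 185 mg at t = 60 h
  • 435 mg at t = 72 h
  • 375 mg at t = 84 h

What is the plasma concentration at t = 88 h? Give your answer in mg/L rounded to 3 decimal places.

k = ln 2 / 8 = 0.08664 per h
Dose 1 (105 mg at t=0 h): 105·exp(−0.08664·88) = 0.051 mg/L
Dose 2 (150 mg at t=12 h): 150·exp(−0.08664·76) = 0.207 mg/L
Dose 3 (270 mg at t=24 h): 270·exp(−0.08664·64) = 1.055 mg/L
Dose 4 (45 mg at t=36 h): 45·exp(−0.08664·52) = 0.497 mg/L
Dose 5 (430 mg at t=48 h): 430·exp(−0.08664·40) = 13.438 mg/L
Dose 6 (185 mg at t=60 h): 185·exp(−0.08664·28) = 16.352 mg/L
Dose 7 (435 mg at t=72 h): 435·exp(−0.08664·16) = 108.750 mg/L
Dose 8 (375 mg at t=84 h): 375·exp(−0.08664·4) = 265.165 mg/L
C(88) = 0.051 + 0.207 + 1.055 + 0.497 + 13.438 + 16.352 + 108.750 + 265.165 = 405.515 mg/L

405.515 mg/L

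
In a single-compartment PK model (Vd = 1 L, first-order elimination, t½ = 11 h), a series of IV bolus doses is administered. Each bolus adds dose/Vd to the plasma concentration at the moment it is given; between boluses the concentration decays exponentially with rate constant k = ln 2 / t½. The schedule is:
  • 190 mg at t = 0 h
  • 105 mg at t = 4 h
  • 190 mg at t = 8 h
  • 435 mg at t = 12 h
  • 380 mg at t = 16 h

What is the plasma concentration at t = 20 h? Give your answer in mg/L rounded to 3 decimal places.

k = ln 2 / 11 = 0.06301 per h
Dose 1 (190 mg at t=0 h): 190·exp(−0.06301·20) = 53.880 mg/L
Dose 2 (105 mg at t=4 h): 105·exp(−0.06301·16) = 38.311 mg/L
Dose 3 (190 mg at t=8 h): 190·exp(−0.06301·12) = 89.198 mg/L
Dose 4 (435 mg at t=12 h): 435·exp(−0.06301·8) = 262.759 mg/L
Dose 5 (380 mg at t=16 h): 380·exp(−0.06301·4) = 295.337 mg/L
C(20) = 53.880 + 38.311 + 89.198 + 262.759 + 295.337 = 739.486 mg/L

739.486 mg/L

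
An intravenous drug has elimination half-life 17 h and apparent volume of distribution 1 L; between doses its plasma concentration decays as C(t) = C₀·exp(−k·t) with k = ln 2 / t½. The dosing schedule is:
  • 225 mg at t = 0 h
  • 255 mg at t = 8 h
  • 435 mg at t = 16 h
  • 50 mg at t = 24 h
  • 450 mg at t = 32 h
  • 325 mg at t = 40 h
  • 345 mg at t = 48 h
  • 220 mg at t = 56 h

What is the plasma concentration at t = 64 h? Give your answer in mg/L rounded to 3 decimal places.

696.444 mg/L

k = ln 2 / 17 = 0.04077 per h
Dose 1 (225 mg at t=0 h): 225·exp(−0.04077·64) = 16.554 mg/L
Dose 2 (255 mg at t=8 h): 255·exp(−0.04077·56) = 25.996 mg/L
Dose 3 (435 mg at t=16 h): 435·exp(−0.04077·48) = 61.450 mg/L
Dose 4 (50 mg at t=24 h): 50·exp(−0.04077·40) = 9.787 mg/L
Dose 5 (450 mg at t=32 h): 450·exp(−0.04077·32) = 122.058 mg/L
Dose 6 (325 mg at t=40 h): 325·exp(−0.04077·24) = 122.152 mg/L
Dose 7 (345 mg at t=48 h): 345·exp(−0.04077·16) = 179.679 mg/L
Dose 8 (220 mg at t=56 h): 220·exp(−0.04077·8) = 158.767 mg/L
C(64) = 16.554 + 25.996 + 61.450 + 9.787 + 122.058 + 122.152 + 179.679 + 158.767 = 696.444 mg/L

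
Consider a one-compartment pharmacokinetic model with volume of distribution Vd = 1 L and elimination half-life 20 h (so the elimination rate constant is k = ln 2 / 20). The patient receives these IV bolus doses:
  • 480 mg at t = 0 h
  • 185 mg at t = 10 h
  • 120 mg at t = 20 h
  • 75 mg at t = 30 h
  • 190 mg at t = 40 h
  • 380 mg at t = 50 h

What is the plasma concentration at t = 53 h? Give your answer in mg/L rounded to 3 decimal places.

653.749 mg/L

k = ln 2 / 20 = 0.03466 per h
Dose 1 (480 mg at t=0 h): 480·exp(−0.03466·53) = 76.474 mg/L
Dose 2 (185 mg at t=10 h): 185·exp(−0.03466·43) = 41.683 mg/L
Dose 3 (120 mg at t=20 h): 120·exp(−0.03466·33) = 38.237 mg/L
Dose 4 (75 mg at t=30 h): 75·exp(−0.03466·23) = 33.797 mg/L
Dose 5 (190 mg at t=40 h): 190·exp(−0.03466·13) = 121.083 mg/L
Dose 6 (380 mg at t=50 h): 380·exp(−0.03466·3) = 342.475 mg/L
C(53) = 76.474 + 41.683 + 38.237 + 33.797 + 121.083 + 342.475 = 653.749 mg/L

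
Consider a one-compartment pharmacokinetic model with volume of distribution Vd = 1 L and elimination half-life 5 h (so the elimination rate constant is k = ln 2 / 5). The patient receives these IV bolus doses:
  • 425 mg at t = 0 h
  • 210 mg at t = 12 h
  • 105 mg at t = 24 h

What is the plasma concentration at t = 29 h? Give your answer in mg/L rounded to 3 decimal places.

k = ln 2 / 5 = 0.13863 per h
Dose 1 (425 mg at t=0 h): 425·exp(−0.13863·29) = 7.628 mg/L
Dose 2 (210 mg at t=12 h): 210·exp(−0.13863·17) = 19.894 mg/L
Dose 3 (105 mg at t=24 h): 105·exp(−0.13863·5) = 52.500 mg/L
C(29) = 7.628 + 19.894 + 52.500 = 80.022 mg/L

80.022 mg/L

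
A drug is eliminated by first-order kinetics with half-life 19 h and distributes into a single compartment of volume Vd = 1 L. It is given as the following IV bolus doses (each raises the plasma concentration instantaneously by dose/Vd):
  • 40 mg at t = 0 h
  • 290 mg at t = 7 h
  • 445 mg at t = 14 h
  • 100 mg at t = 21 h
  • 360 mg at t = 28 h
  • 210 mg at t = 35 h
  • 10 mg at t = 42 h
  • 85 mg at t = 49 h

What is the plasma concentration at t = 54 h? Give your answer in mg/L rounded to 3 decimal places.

512.927 mg/L

k = ln 2 / 19 = 0.03648 per h
Dose 1 (40 mg at t=0 h): 40·exp(−0.03648·54) = 5.578 mg/L
Dose 2 (290 mg at t=7 h): 290·exp(−0.03648·47) = 52.209 mg/L
Dose 3 (445 mg at t=14 h): 445·exp(−0.03648·40) = 103.422 mg/L
Dose 4 (100 mg at t=21 h): 100·exp(−0.03648·33) = 30.003 mg/L
Dose 5 (360 mg at t=28 h): 360·exp(−0.03648·26) = 139.433 mg/L
Dose 6 (210 mg at t=35 h): 210·exp(−0.03648·19) = 105.000 mg/L
Dose 7 (10 mg at t=42 h): 10·exp(−0.03648·12) = 6.455 mg/L
Dose 8 (85 mg at t=49 h): 85·exp(−0.03648·5) = 70.827 mg/L
C(54) = 5.578 + 52.209 + 103.422 + 30.003 + 139.433 + 105.000 + 6.455 + 70.827 = 512.927 mg/L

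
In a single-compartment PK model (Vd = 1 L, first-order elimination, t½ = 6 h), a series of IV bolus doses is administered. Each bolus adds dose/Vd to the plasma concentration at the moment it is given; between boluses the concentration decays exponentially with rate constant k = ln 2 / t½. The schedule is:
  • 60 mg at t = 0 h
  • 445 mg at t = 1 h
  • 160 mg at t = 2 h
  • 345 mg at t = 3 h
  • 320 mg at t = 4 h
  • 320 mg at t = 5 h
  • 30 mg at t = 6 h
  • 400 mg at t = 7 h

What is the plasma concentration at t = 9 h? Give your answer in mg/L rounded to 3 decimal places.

k = ln 2 / 6 = 0.11552 per h
Dose 1 (60 mg at t=0 h): 60·exp(−0.11552·9) = 21.213 mg/L
Dose 2 (445 mg at t=1 h): 445·exp(−0.11552·8) = 176.598 mg/L
Dose 3 (160 mg at t=2 h): 160·exp(−0.11552·7) = 71.272 mg/L
Dose 4 (345 mg at t=3 h): 345·exp(−0.11552·6) = 172.500 mg/L
Dose 5 (320 mg at t=4 h): 320·exp(−0.11552·5) = 179.594 mg/L
Dose 6 (320 mg at t=5 h): 320·exp(−0.11552·4) = 201.587 mg/L
Dose 7 (30 mg at t=6 h): 30·exp(−0.11552·3) = 21.213 mg/L
Dose 8 (400 mg at t=7 h): 400·exp(−0.11552·2) = 317.480 mg/L
C(9) = 21.213 + 176.598 + 71.272 + 172.500 + 179.594 + 201.587 + 21.213 + 317.480 = 1161.458 mg/L

1161.458 mg/L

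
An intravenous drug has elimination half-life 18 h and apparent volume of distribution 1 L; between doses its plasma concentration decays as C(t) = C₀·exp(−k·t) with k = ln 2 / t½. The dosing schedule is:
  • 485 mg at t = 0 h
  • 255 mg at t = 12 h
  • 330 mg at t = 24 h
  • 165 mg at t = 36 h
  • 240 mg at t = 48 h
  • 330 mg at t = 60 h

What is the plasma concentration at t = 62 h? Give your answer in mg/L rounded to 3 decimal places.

664.268 mg/L

k = ln 2 / 18 = 0.03851 per h
Dose 1 (485 mg at t=0 h): 485·exp(−0.03851·62) = 44.551 mg/L
Dose 2 (255 mg at t=12 h): 255·exp(−0.03851·50) = 37.183 mg/L
Dose 3 (330 mg at t=24 h): 330·exp(−0.03851·38) = 76.385 mg/L
Dose 4 (165 mg at t=36 h): 165·exp(−0.03851·26) = 60.627 mg/L
Dose 5 (240 mg at t=48 h): 240·exp(−0.03851·14) = 139.983 mg/L
Dose 6 (330 mg at t=60 h): 330·exp(−0.03851·2) = 305.539 mg/L
C(62) = 44.551 + 37.183 + 76.385 + 60.627 + 139.983 + 305.539 = 664.268 mg/L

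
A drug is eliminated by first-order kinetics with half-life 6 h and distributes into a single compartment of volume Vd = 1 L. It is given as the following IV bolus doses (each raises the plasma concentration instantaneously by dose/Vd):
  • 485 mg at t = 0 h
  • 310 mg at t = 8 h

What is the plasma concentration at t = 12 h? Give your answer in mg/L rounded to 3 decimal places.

316.538 mg/L

k = ln 2 / 6 = 0.11552 per h
Dose 1 (485 mg at t=0 h): 485·exp(−0.11552·12) = 121.250 mg/L
Dose 2 (310 mg at t=8 h): 310·exp(−0.11552·4) = 195.288 mg/L
C(12) = 121.250 + 195.288 = 316.538 mg/L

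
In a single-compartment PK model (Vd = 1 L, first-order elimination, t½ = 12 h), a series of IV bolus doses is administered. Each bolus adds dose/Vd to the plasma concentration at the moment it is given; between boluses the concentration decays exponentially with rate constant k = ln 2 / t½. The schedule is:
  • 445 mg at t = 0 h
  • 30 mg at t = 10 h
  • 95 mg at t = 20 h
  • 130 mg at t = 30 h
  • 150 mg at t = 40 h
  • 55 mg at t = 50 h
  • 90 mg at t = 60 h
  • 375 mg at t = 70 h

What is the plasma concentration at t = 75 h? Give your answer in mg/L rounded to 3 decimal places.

k = ln 2 / 12 = 0.05776 per h
Dose 1 (445 mg at t=0 h): 445·exp(−0.05776·75) = 5.847 mg/L
Dose 2 (30 mg at t=10 h): 30·exp(−0.05776·65) = 0.702 mg/L
Dose 3 (95 mg at t=20 h): 95·exp(−0.05776·55) = 3.963 mg/L
Dose 4 (130 mg at t=30 h): 130·exp(−0.05776·45) = 9.662 mg/L
Dose 5 (150 mg at t=40 h): 150·exp(−0.05776·35) = 19.865 mg/L
Dose 6 (55 mg at t=50 h): 55·exp(−0.05776·25) = 12.978 mg/L
Dose 7 (90 mg at t=60 h): 90·exp(−0.05776·15) = 37.840 mg/L
Dose 8 (375 mg at t=70 h): 375·exp(−0.05776·5) = 280.933 mg/L
C(75) = 5.847 + 0.702 + 3.963 + 9.662 + 19.865 + 12.978 + 37.840 + 280.933 = 371.790 mg/L

371.790 mg/L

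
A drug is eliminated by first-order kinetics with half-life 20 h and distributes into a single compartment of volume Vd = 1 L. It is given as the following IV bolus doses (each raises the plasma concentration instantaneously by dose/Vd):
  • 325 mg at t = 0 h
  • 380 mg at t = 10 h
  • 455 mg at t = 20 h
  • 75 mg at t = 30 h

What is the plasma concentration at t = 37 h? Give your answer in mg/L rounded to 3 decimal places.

k = ln 2 / 20 = 0.03466 per h
Dose 1 (325 mg at t=0 h): 325·exp(−0.03466·37) = 90.153 mg/L
Dose 2 (380 mg at t=10 h): 380·exp(−0.03466·27) = 149.071 mg/L
Dose 3 (455 mg at t=20 h): 455·exp(−0.03466·17) = 252.427 mg/L
Dose 4 (75 mg at t=30 h): 75·exp(−0.03466·7) = 58.844 mg/L
C(37) = 90.153 + 149.071 + 252.427 + 58.844 = 550.494 mg/L

550.494 mg/L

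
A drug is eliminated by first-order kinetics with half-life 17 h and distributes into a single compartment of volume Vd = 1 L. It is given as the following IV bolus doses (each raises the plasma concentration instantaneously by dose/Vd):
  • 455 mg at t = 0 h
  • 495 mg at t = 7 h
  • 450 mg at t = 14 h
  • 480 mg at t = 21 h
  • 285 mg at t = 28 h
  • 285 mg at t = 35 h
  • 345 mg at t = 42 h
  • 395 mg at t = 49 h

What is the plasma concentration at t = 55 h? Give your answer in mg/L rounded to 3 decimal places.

1056.024 mg/L

k = ln 2 / 17 = 0.04077 per h
Dose 1 (455 mg at t=0 h): 455·exp(−0.04077·55) = 48.316 mg/L
Dose 2 (495 mg at t=7 h): 495·exp(−0.04077·48) = 69.926 mg/L
Dose 3 (450 mg at t=14 h): 450·exp(−0.04077·41) = 84.567 mg/L
Dose 4 (480 mg at t=21 h): 480·exp(−0.04077·34) = 120.000 mg/L
Dose 5 (285 mg at t=28 h): 285·exp(−0.04077·27) = 94.785 mg/L
Dose 6 (285 mg at t=35 h): 285·exp(−0.04077·20) = 126.093 mg/L
Dose 7 (345 mg at t=42 h): 345·exp(−0.04077·13) = 203.058 mg/L
Dose 8 (395 mg at t=49 h): 395·exp(−0.04077·6) = 309.280 mg/L
C(55) = 48.316 + 69.926 + 84.567 + 120.000 + 94.785 + 126.093 + 203.058 + 309.280 = 1056.024 mg/L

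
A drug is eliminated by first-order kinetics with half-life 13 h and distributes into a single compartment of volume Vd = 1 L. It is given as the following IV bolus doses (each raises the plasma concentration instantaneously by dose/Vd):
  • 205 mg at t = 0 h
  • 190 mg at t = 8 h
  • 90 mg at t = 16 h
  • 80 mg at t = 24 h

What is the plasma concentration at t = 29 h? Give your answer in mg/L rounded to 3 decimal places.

k = ln 2 / 13 = 0.05332 per h
Dose 1 (205 mg at t=0 h): 205·exp(−0.05332·29) = 43.674 mg/L
Dose 2 (190 mg at t=8 h): 190·exp(−0.05332·21) = 62.012 mg/L
Dose 3 (90 mg at t=16 h): 90·exp(−0.05332·13) = 45.000 mg/L
Dose 4 (80 mg at t=24 h): 80·exp(−0.05332·5) = 61.279 mg/L
C(29) = 43.674 + 62.012 + 45.000 + 61.279 = 211.965 mg/L

211.965 mg/L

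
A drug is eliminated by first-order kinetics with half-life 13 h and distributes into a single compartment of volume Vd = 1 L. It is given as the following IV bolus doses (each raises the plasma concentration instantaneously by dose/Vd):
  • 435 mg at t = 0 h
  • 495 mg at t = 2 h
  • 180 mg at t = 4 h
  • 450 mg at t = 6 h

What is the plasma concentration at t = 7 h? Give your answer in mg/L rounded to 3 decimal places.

1258.689 mg/L

k = ln 2 / 13 = 0.05332 per h
Dose 1 (435 mg at t=0 h): 435·exp(−0.05332·7) = 299.500 mg/L
Dose 2 (495 mg at t=2 h): 495·exp(−0.05332·5) = 379.162 mg/L
Dose 3 (180 mg at t=4 h): 180·exp(−0.05332·3) = 153.392 mg/L
Dose 4 (450 mg at t=6 h): 450·exp(−0.05332·1) = 426.635 mg/L
C(7) = 299.500 + 379.162 + 153.392 + 426.635 = 1258.689 mg/L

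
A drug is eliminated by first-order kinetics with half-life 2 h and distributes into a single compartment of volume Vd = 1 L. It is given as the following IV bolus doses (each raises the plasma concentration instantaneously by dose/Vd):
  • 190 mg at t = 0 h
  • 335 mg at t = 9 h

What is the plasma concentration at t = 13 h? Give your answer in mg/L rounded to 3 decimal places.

85.849 mg/L

k = ln 2 / 2 = 0.34657 per h
Dose 1 (190 mg at t=0 h): 190·exp(−0.34657·13) = 2.099 mg/L
Dose 2 (335 mg at t=9 h): 335·exp(−0.34657·4) = 83.750 mg/L
C(13) = 2.099 + 83.750 = 85.849 mg/L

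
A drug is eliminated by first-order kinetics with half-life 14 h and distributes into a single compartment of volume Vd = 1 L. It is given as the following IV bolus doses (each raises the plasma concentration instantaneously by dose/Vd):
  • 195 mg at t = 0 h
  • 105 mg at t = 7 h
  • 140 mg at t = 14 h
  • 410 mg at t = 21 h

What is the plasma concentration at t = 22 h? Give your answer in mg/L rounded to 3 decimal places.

k = ln 2 / 14 = 0.04951 per h
Dose 1 (195 mg at t=0 h): 195·exp(−0.04951·22) = 65.613 mg/L
Dose 2 (105 mg at t=7 h): 105·exp(−0.04951·15) = 49.964 mg/L
Dose 3 (140 mg at t=14 h): 140·exp(−0.04951·8) = 94.213 mg/L
Dose 4 (410 mg at t=21 h): 410·exp(−0.04951·1) = 390.195 mg/L
C(22) = 65.613 + 49.964 + 94.213 + 390.195 = 599.985 mg/L

599.985 mg/L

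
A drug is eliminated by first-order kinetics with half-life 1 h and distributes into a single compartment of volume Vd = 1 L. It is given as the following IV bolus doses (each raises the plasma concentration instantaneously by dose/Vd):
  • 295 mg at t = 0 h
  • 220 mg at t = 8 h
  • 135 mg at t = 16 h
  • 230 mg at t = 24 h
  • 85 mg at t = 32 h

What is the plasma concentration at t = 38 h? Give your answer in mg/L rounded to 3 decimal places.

k = ln 2 / 1 = 0.69315 per h
Dose 1 (295 mg at t=0 h): 295·exp(−0.69315·38) = 0.000 mg/L
Dose 2 (220 mg at t=8 h): 220·exp(−0.69315·30) = 0.000 mg/L
Dose 3 (135 mg at t=16 h): 135·exp(−0.69315·22) = 0.000 mg/L
Dose 4 (230 mg at t=24 h): 230·exp(−0.69315·14) = 0.014 mg/L
Dose 5 (85 mg at t=32 h): 85·exp(−0.69315·6) = 1.328 mg/L
C(38) = 0.000 + 0.000 + 0.000 + 0.014 + 1.328 = 1.342 mg/L

1.342 mg/L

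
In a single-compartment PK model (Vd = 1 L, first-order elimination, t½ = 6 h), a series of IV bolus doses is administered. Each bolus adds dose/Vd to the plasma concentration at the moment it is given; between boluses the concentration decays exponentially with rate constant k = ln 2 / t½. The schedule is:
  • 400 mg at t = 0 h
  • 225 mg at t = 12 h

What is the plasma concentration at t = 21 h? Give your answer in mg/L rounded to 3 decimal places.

k = ln 2 / 6 = 0.11552 per h
Dose 1 (400 mg at t=0 h): 400·exp(−0.11552·21) = 35.355 mg/L
Dose 2 (225 mg at t=12 h): 225·exp(−0.11552·9) = 79.550 mg/L
C(21) = 35.355 + 79.550 = 114.905 mg/L

114.905 mg/L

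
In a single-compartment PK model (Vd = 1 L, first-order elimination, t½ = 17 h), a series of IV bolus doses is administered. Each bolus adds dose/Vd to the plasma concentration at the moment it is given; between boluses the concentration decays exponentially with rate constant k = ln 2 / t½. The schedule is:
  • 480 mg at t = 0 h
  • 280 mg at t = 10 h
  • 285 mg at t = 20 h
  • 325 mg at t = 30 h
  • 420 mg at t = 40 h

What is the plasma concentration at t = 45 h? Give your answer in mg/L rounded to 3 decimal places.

765.517 mg/L

k = ln 2 / 17 = 0.04077 per h
Dose 1 (480 mg at t=0 h): 480·exp(−0.04077·45) = 76.630 mg/L
Dose 2 (280 mg at t=10 h): 280·exp(−0.04077·35) = 67.203 mg/L
Dose 3 (285 mg at t=20 h): 285·exp(−0.04077·25) = 102.838 mg/L
Dose 4 (325 mg at t=30 h): 325·exp(−0.04077·15) = 176.307 mg/L
Dose 5 (420 mg at t=40 h): 420·exp(−0.04077·5) = 342.540 mg/L
C(45) = 76.630 + 67.203 + 102.838 + 176.307 + 342.540 = 765.517 mg/L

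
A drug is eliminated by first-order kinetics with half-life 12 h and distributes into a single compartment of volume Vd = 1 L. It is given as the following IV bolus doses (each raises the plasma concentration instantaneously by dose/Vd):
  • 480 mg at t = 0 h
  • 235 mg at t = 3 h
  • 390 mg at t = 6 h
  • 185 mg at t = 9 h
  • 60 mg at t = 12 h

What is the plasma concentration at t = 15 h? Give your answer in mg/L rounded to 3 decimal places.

732.479 mg/L

k = ln 2 / 12 = 0.05776 per h
Dose 1 (480 mg at t=0 h): 480·exp(−0.05776·15) = 201.815 mg/L
Dose 2 (235 mg at t=3 h): 235·exp(−0.05776·12) = 117.500 mg/L
Dose 3 (390 mg at t=6 h): 390·exp(−0.05776·9) = 231.895 mg/L
Dose 4 (185 mg at t=9 h): 185·exp(−0.05776·6) = 130.815 mg/L
Dose 5 (60 mg at t=12 h): 60·exp(−0.05776·3) = 50.454 mg/L
C(15) = 201.815 + 117.500 + 231.895 + 130.815 + 50.454 = 732.479 mg/L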